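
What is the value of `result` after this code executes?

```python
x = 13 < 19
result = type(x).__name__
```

x is bool; result = 'bool'

'bool'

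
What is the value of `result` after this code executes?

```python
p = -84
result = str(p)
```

p = -84; result = '-84'

'-84'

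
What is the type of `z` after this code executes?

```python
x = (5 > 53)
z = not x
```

'not' returns bool

bool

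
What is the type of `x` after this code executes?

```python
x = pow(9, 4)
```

pow(int, int) returns int

int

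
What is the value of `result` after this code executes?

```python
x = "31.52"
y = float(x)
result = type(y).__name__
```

x is str; y is float; result = 'float'

'float'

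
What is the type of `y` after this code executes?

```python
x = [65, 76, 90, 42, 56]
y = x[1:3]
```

Slicing a list returns a list

list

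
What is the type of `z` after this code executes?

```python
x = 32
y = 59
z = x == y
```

Equality comparison returns bool

bool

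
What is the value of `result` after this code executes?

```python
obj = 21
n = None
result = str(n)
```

obj = 21; n = None; result = 'None'

'None'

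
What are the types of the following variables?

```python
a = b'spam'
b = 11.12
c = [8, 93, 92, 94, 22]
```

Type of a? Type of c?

a is assigned a bytes literal (b'...' prefix); c is assigned a list literal (square brackets)

bytes, list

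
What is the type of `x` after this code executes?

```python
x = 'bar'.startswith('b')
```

str.startswith() returns bool

bool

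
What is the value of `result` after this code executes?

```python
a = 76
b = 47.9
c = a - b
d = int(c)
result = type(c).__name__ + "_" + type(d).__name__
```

a is int; b is float; c is float; d is int; result = 'float_int'

'float_int'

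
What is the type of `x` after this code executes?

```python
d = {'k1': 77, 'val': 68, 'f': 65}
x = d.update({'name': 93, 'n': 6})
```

dict.update() returns None

NoneType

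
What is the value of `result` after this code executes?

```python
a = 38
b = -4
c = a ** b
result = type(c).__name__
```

a is int; b is int; c is float; result = 'float'

'float'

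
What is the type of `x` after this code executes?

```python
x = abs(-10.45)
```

abs() of float returns float

float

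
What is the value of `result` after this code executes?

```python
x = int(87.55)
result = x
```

x = 87; result = 87

87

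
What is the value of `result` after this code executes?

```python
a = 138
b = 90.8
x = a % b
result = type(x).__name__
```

a is int; b is float; x is float; result = 'float'

'float'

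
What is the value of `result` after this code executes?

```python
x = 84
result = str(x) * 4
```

x = 84; result = '84848484'

'84848484'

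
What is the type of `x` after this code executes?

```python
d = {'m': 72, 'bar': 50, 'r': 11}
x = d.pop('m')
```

dict.pop() returns the value

int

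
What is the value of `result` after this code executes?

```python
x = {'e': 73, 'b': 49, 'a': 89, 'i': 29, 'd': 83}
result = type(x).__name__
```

x is dict; result = 'dict'

'dict'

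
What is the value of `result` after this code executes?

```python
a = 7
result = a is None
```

a = 7; result = False

False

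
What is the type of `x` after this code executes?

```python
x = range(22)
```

range() returns a range object

range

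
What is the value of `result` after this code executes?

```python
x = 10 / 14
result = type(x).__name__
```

x is float; result = 'float'

'float'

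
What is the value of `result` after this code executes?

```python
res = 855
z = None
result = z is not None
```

res = 855; z = None; result = False

False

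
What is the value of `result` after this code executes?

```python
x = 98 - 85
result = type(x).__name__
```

x is int; result = 'int'

'int'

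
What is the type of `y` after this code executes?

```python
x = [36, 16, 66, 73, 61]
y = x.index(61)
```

list.index() returns int

int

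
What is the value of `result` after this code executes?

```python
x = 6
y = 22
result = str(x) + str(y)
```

x = 6; y = 22; result = '622'

'622'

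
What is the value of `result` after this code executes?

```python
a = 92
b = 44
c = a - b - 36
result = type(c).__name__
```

a is int; b is int; c is int; result = 'int'

'int'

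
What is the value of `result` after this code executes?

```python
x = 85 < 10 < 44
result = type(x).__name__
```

x is bool; result = 'bool'

'bool'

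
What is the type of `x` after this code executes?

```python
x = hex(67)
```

hex() returns str representation

str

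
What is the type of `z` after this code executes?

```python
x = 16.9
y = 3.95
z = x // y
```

float // float = float

float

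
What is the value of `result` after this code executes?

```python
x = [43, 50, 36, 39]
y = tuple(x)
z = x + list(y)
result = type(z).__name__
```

x is list; y is tuple; z is list; result = 'list'

'list'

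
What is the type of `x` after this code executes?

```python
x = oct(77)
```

oct() returns str representation

str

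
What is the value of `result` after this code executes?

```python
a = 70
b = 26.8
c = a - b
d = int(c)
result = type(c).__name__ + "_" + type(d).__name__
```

a is int; b is float; c is float; d is int; result = 'float_int'

'float_int'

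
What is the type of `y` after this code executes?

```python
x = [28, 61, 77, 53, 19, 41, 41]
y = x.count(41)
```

list.count() returns int

int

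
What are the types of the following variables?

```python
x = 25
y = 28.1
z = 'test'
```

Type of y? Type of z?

y is assigned a number with a decimal point, so it is a float; z is assigned a quoted string literal, so it is a str

float, str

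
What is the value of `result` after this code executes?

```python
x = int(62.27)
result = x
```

x = 62; result = 62

62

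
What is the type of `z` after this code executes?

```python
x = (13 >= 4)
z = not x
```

'not' returns bool

bool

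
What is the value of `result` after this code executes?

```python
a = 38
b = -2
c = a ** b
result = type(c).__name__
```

a is int; b is int; c is float; result = 'float'

'float'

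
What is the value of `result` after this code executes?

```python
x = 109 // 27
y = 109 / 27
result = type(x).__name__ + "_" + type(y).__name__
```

x is int; y is float; result = 'int_float'

'int_float'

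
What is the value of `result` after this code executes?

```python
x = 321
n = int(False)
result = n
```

x = 321; n = 0; result = 0

0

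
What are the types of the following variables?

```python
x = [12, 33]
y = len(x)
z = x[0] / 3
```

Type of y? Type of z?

len() returns int; int / int = float

int, float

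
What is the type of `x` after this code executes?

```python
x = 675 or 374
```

'or' returns first truthy value (int)

int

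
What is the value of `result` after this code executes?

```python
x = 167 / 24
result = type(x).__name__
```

x is float; result = 'float'

'float'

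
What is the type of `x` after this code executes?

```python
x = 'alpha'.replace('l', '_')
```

str.replace() returns str

str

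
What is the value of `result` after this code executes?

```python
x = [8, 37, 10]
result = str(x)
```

x = [8, 37, 10]; result = '[8, 37, 10]'

'[8, 37, 10]'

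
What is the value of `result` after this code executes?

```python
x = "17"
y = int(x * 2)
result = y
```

x = '17'; y = 1717; result = 1717

1717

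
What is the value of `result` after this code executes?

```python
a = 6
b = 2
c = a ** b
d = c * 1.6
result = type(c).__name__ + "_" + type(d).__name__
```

a is int; b is int; c is int; d is float; result = 'int_float'

'int_float'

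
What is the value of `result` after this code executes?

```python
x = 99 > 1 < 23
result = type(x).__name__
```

x is bool; result = 'bool'

'bool'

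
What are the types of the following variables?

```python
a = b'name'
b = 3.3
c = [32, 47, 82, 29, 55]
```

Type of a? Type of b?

a is assigned a bytes literal (b'...' prefix); b is assigned a number with a decimal point, so it is a float

bytes, float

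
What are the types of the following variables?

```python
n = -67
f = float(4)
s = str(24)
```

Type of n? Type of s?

n is assigned a bare integer (no decimal point), so it is an int; s is assigned the result of calling str(), which returns a str

int, str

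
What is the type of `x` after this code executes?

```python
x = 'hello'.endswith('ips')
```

str.endswith() returns bool

bool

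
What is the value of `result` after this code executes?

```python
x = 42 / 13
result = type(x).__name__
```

x is float; result = 'float'

'float'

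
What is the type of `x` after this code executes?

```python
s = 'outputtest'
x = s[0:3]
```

Slicing a str returns str

str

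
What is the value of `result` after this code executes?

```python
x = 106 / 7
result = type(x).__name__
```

x is float; result = 'float'

'float'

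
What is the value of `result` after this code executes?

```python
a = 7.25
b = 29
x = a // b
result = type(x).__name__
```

a is float; b is int; x is float; result = 'float'

'float'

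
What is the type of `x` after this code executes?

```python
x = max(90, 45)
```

max() of ints returns int

int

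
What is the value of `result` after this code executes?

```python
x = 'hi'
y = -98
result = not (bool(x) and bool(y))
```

x = 'hi'; y = -98; result = False

False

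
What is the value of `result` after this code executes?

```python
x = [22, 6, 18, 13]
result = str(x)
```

x = [22, 6, 18, 13]; result = '[22, 6, 18, 13]'

'[22, 6, 18, 13]'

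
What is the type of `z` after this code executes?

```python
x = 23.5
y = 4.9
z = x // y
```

float // float = float

float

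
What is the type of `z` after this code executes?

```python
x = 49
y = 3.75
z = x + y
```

int + float = float

float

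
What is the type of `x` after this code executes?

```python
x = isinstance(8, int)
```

isinstance() returns bool

bool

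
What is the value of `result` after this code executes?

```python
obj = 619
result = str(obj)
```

obj = 619; result = '619'

'619'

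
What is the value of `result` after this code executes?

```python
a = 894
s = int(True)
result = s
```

a = 894; s = 1; result = 1

1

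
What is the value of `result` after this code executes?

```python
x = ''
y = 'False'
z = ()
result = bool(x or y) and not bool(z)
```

x = ''; y = 'False'; z = (); result = True

True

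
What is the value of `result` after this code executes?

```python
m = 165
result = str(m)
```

m = 165; result = '165'

'165'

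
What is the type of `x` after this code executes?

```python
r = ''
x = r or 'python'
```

'or' returns first truthy value (str)

str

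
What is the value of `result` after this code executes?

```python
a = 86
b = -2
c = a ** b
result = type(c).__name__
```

a is int; b is int; c is float; result = 'float'

'float'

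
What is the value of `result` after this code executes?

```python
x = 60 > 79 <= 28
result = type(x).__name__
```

x is bool; result = 'bool'

'bool'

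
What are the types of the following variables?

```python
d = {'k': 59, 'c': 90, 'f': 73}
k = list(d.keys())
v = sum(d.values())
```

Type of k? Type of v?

list() converts to list; sum of ints is int

list, int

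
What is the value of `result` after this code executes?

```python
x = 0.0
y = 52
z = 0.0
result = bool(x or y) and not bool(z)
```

x = 0.0; y = 52; z = 0.0; result = True

True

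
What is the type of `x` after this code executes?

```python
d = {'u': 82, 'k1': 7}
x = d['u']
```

Accessing dict[str, int] with str key returns int

int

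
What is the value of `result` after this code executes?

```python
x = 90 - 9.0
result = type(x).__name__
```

x is float; result = 'float'

'float'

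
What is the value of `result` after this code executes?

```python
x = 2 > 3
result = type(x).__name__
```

x is bool; result = 'bool'

'bool'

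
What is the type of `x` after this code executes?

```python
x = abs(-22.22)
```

abs() of float returns float

float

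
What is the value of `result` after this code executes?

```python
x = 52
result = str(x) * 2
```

x = 52; result = '5252'

'5252'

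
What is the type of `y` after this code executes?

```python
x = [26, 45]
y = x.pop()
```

list.pop() returns the popped element

int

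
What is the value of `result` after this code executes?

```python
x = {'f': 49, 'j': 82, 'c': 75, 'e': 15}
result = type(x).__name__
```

x is dict; result = 'dict'

'dict'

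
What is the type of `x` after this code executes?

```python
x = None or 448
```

'or' with None returns the other truthy value

int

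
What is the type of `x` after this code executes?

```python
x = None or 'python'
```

'or' with None returns the other truthy value (str)

str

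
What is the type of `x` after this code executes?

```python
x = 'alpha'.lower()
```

str.lower() returns str

str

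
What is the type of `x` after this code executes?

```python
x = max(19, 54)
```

max() of ints returns int

int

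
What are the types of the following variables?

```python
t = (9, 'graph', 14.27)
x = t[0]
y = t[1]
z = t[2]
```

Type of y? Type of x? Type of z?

tuple[1] is str; tuple[0] is int; tuple[2] is float

str, int, float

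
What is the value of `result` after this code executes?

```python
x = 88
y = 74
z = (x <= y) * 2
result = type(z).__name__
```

x is int; y is int; z is int; result = 'int'

'int'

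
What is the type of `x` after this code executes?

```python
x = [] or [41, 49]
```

'or' returns first truthy value (list)

list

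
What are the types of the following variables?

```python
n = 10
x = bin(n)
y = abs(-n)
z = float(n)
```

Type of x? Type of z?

bin() returns str; float() returns float

str, float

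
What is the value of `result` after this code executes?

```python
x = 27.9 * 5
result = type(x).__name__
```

x is float; result = 'float'

'float'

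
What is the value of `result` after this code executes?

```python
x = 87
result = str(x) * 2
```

x = 87; result = '8787'

'8787'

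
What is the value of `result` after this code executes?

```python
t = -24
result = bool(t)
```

t = -24; result = True

True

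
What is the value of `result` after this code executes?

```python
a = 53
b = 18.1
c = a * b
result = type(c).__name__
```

a is int; b is float; c is float; result = 'float'

'float'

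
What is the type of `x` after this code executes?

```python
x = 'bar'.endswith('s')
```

str.endswith() returns bool

bool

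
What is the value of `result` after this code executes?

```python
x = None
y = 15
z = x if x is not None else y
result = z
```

x = None; y = 15; z = 15; result = 15

15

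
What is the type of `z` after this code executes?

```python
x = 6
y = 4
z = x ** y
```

positive int ** positive int = int

int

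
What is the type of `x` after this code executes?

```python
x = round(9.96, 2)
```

round() with decimal places returns float

float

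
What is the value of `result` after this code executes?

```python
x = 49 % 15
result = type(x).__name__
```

x is int; result = 'int'

'int'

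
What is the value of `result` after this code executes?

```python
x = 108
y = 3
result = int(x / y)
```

x = 108; y = 3; result = 36

36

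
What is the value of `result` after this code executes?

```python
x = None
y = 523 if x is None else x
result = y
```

x = None; y = 523; result = 523

523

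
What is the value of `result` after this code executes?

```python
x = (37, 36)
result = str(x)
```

x = (37, 36); result = '(37, 36)'

'(37, 36)'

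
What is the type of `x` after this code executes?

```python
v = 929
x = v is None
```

'is' comparison returns bool

bool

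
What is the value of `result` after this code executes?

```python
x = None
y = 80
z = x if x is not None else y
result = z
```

x = None; y = 80; z = 80; result = 80

80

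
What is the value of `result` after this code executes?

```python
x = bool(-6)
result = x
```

x = True; result = True

True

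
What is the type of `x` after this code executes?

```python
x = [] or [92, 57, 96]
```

'or' returns first truthy value (list)

list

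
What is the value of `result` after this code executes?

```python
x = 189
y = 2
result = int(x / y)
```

x = 189; y = 2; result = 94

94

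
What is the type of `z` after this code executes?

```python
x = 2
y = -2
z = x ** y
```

int ** negative = float

float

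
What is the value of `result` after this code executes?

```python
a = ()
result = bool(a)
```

a = (); result = False

False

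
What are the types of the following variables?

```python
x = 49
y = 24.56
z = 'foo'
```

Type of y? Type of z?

y is assigned a number with a decimal point, so it is a float; z is assigned a quoted string literal, so it is a str

float, str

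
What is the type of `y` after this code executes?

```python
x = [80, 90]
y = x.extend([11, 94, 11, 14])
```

list.extend() returns None

NoneType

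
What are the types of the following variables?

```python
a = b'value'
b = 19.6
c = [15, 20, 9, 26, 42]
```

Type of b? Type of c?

b is assigned a number with a decimal point, so it is a float; c is assigned a list literal (square brackets)

float, list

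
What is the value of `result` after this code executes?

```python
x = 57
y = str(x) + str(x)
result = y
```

x = 57; y = '5757'; result = '5757'

'5757'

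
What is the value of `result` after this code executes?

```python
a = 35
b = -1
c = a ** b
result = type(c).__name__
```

a is int; b is int; c is float; result = 'float'

'float'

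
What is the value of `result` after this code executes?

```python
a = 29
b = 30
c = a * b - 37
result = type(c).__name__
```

a is int; b is int; c is int; result = 'int'

'int'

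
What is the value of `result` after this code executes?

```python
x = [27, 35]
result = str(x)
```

x = [27, 35]; result = '[27, 35]'

'[27, 35]'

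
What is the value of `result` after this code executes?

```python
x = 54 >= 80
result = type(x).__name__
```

x is bool; result = 'bool'

'bool'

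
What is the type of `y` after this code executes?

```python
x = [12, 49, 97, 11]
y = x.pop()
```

list.pop() returns the popped element

int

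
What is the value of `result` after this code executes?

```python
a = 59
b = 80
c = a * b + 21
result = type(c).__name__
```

a is int; b is int; c is int; result = 'int'

'int'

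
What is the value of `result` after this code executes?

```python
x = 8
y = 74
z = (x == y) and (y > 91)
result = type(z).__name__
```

x is int; y is int; z is bool; result = 'bool'

'bool'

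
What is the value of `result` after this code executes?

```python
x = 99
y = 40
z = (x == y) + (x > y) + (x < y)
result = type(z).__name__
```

x is int; y is int; z is int; result = 'int'

'int'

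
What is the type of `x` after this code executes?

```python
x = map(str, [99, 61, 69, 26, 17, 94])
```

map() returns a map object

map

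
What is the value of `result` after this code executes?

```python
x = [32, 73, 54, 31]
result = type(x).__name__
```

x is list; result = 'list'

'list'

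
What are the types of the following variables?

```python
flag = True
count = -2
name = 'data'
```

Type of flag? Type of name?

flag is assigned the constant True, which has type bool; name is assigned a quoted string literal, so it is a str

bool, str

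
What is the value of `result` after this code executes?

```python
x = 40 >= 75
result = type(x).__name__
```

x is bool; result = 'bool'

'bool'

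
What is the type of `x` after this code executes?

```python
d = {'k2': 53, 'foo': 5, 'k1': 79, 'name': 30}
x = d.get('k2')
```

dict.get() returns value type when found

int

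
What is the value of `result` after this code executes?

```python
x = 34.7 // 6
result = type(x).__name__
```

x is float; result = 'float'

'float'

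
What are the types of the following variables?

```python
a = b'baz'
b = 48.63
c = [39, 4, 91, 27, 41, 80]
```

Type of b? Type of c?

b is assigned a number with a decimal point, so it is a float; c is assigned a list literal (square brackets)

float, list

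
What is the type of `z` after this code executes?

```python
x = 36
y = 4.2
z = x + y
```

int + float = float

float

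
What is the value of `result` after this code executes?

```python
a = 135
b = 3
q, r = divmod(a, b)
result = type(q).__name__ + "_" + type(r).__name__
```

a is int; b is int; q is int; r is int; result = 'int_int'

'int_int'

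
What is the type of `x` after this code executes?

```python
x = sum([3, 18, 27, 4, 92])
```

sum() of ints returns int

int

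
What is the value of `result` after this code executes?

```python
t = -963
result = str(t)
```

t = -963; result = '-963'

'-963'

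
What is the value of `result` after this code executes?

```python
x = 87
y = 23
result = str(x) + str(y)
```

x = 87; y = 23; result = '8723'

'8723'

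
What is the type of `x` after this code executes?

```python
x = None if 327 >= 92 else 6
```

327 >= 92 is True, so the if branch is taken

NoneType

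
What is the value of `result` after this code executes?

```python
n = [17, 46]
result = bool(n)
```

n = [17, 46]; result = True

True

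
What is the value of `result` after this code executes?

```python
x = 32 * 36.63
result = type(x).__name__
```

x is float; result = 'float'

'float'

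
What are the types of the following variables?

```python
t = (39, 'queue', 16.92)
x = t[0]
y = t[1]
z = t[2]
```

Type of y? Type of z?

tuple[1] is str; tuple[2] is float

str, float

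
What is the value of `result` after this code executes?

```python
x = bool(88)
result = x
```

x = True; result = True

True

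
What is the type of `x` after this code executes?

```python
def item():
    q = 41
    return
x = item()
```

Bare return returns None

NoneType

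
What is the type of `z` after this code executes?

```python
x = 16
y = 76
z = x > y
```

Comparison returns bool

bool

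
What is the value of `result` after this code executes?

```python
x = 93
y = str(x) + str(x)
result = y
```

x = 93; y = '9393'; result = '9393'

'9393'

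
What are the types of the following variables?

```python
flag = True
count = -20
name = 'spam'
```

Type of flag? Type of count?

flag is assigned the constant True, which has type bool; count is assigned a bare integer (no decimal point), so it is an int

bool, int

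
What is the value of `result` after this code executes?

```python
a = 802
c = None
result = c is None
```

a = 802; c = None; result = True

True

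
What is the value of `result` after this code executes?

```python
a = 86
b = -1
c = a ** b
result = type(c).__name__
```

a is int; b is int; c is float; result = 'float'

'float'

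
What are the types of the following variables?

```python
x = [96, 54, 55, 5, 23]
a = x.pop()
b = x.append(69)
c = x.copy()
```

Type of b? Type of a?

append() returns None; pop() returns element

NoneType, int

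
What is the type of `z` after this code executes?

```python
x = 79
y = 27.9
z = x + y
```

int + float = float

float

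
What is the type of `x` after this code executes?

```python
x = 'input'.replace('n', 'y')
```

str.replace() returns str

str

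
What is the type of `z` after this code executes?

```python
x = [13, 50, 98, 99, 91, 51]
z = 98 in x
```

'in' operator returns bool

bool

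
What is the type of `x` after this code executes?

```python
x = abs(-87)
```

abs() of int returns int

int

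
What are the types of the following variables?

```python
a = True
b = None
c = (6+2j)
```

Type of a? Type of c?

a is assigned the constant True, which has type bool; c is assigned (6+2j), an int plus an imaginary literal (j suffix), which evaluates to complex

bool, complex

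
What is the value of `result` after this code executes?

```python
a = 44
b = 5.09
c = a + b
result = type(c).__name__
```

a is int; b is float; c is float; result = 'float'

'float'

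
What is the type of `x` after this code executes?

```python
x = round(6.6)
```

round() with no decimal places returns int

int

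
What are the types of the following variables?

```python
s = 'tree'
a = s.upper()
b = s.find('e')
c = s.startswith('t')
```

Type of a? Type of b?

upper() returns str; find() returns int

str, int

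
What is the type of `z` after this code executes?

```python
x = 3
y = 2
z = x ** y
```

positive int ** positive int = int

int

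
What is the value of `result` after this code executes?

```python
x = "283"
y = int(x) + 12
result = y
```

x = '283'; y = 295; result = 295

295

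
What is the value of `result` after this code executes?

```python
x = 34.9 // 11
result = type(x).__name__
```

x is float; result = 'float'

'float'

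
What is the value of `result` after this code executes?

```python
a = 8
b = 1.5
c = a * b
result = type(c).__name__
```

a is int; b is float; c is float; result = 'float'

'float'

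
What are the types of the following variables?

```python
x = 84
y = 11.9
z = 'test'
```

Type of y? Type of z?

y is assigned a number with a decimal point, so it is a float; z is assigned a quoted string literal, so it is a str

float, str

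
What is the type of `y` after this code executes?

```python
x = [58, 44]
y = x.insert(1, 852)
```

list.insert() returns None

NoneType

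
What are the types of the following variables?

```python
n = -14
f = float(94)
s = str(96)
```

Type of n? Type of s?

n is assigned a bare integer (no decimal point), so it is an int; s is assigned the result of calling str(), which returns a str

int, str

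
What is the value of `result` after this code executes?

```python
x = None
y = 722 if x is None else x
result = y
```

x = None; y = 722; result = 722

722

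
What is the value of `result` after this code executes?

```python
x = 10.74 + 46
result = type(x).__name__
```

x is float; result = 'float'

'float'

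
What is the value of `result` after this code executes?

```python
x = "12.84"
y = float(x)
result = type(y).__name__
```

x is str; y is float; result = 'float'

'float'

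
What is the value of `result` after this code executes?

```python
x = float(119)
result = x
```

x = 119.0; result = 119.0

119.0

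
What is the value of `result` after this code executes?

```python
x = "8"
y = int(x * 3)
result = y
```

x = '8'; y = 888; result = 888

888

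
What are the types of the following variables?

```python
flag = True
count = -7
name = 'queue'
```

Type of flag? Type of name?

flag is assigned the constant True, which has type bool; name is assigned a quoted string literal, so it is a str

bool, str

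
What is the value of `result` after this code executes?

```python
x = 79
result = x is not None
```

x = 79; result = True

True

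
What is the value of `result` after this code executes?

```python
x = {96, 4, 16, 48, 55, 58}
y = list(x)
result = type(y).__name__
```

x is set; y is list; result = 'list'

'list'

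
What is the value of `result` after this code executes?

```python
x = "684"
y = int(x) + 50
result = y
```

x = '684'; y = 734; result = 734

734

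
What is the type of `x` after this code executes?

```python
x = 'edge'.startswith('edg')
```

str.startswith() returns bool

bool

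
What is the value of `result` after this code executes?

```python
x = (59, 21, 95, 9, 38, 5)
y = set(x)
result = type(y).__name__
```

x is tuple; y is set; result = 'set'

'set'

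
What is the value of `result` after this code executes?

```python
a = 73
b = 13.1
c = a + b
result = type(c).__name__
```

a is int; b is float; c is float; result = 'float'

'float'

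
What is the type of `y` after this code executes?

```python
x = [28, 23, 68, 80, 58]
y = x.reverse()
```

list.reverse() returns None

NoneType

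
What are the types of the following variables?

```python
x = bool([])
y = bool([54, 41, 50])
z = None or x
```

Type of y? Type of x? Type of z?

bool() returns bool; bool() returns bool; None or bool returns the bool

bool, bool, bool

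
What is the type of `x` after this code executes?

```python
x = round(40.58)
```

round() with no decimal places returns int

int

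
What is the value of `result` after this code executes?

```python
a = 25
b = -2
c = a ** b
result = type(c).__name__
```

a is int; b is int; c is float; result = 'float'

'float'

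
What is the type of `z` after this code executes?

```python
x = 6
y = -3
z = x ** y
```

int ** negative = float

float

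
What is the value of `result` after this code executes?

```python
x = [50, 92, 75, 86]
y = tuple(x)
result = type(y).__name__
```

x is list; y is tuple; result = 'tuple'

'tuple'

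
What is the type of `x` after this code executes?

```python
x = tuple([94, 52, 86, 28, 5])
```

tuple() constructor returns tuple

tuple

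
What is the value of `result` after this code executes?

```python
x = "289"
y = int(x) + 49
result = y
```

x = '289'; y = 338; result = 338

338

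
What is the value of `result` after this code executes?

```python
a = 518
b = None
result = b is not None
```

a = 518; b = None; result = False

False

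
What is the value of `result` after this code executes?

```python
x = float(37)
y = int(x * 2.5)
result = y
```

x = 37.0; y = 92; result = 92

92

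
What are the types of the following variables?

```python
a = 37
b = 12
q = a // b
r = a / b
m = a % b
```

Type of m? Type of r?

% of ints returns int; / returns float

int, float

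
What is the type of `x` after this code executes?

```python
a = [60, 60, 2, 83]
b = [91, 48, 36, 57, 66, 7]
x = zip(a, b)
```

zip() returns a zip object

zip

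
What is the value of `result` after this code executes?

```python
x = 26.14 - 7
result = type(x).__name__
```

x is float; result = 'float'

'float'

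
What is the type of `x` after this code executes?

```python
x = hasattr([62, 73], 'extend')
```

hasattr() returns bool

bool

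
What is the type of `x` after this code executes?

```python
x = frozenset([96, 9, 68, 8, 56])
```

frozenset() returns frozenset

frozenset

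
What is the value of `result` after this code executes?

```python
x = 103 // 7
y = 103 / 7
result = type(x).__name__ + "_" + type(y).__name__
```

x is int; y is float; result = 'int_float'

'int_float'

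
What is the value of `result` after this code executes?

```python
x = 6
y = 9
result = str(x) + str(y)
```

x = 6; y = 9; result = '69'

'69'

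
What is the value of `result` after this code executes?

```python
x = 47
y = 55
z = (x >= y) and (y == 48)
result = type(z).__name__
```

x is int; y is int; z is bool; result = 'bool'

'bool'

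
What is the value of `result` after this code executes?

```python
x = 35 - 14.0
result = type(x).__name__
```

x is float; result = 'float'

'float'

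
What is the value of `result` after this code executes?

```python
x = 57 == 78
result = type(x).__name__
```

x is bool; result = 'bool'

'bool'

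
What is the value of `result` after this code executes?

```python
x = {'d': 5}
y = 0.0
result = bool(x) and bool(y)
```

x = {'d': 5}; y = 0.0; result = False

False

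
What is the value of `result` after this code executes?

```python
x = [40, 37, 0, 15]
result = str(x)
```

x = [40, 37, 0, 15]; result = '[40, 37, 0, 15]'

'[40, 37, 0, 15]'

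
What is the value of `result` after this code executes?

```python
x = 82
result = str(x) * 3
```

x = 82; result = '828282'

'828282'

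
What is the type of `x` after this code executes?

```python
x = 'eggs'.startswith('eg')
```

str.startswith() returns bool

bool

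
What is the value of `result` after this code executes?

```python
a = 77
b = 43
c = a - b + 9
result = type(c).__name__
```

a is int; b is int; c is int; result = 'int'

'int'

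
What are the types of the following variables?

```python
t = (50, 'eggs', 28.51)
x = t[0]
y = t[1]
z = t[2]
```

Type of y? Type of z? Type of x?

tuple[1] is str; tuple[2] is float; tuple[0] is int

str, float, int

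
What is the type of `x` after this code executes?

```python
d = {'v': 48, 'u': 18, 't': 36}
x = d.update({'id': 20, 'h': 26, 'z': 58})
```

dict.update() returns None

NoneType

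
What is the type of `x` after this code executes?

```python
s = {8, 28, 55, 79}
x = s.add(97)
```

set.add() returns None (mutates in place)

NoneType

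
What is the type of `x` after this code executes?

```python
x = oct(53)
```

oct() returns str representation

str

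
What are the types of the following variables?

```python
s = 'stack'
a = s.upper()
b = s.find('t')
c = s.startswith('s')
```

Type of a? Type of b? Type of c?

upper() returns str; find() returns int; startswith() returns bool

str, int, bool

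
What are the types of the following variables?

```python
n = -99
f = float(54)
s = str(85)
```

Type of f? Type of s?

f is assigned the result of calling float(), which returns a float; s is assigned the result of calling str(), which returns a str

float, str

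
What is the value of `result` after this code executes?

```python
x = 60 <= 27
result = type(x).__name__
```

x is bool; result = 'bool'

'bool'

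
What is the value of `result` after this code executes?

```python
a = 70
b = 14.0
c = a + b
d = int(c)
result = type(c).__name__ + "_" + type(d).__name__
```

a is int; b is float; c is float; d is int; result = 'float_int'

'float_int'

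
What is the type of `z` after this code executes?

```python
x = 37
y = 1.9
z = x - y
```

int - float = float

float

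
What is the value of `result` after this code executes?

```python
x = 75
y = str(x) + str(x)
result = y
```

x = 75; y = '7575'; result = '7575'

'7575'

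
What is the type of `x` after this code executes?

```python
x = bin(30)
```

bin() returns str representation

str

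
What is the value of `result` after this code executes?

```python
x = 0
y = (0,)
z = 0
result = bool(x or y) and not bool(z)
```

x = 0; y = (0,); z = 0; result = True

True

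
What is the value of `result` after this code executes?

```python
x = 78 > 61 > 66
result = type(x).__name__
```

x is bool; result = 'bool'

'bool'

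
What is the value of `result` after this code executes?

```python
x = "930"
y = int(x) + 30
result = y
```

x = '930'; y = 960; result = 960

960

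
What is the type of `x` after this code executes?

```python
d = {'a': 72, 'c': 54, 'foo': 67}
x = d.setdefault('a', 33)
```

dict.setdefault() returns the (existing or default) value

int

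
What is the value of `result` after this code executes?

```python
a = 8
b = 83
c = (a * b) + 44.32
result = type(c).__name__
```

a is int; b is int; c is float; result = 'float'

'float'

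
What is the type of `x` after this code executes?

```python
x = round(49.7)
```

round() with no decimal places returns int

int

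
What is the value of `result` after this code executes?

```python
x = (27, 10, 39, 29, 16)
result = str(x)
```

x = (27, 10, 39, 29, 16); result = '(27, 10, 39, 29, 16)'

'(27, 10, 39, 29, 16)'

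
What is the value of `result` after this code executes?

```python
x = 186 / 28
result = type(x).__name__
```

x is float; result = 'float'

'float'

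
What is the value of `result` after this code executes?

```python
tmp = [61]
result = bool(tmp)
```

tmp = [61]; result = True

True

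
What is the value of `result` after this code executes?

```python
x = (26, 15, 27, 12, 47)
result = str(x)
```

x = (26, 15, 27, 12, 47); result = '(26, 15, 27, 12, 47)'

'(26, 15, 27, 12, 47)'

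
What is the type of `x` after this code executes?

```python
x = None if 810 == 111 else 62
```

810 == 111 is False, so the else branch is taken

int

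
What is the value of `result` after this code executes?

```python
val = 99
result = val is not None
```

val = 99; result = True

True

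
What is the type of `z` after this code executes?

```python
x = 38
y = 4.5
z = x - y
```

int - float = float

float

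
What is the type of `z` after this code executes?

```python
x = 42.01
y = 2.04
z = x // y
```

float // float = float

float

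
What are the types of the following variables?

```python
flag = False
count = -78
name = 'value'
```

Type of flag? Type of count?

flag is assigned the constant False, which has type bool; count is assigned a bare integer (no decimal point), so it is an int

bool, int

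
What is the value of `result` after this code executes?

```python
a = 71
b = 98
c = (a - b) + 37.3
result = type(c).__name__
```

a is int; b is int; c is float; result = 'float'

'float'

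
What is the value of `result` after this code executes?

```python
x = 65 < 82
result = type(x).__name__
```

x is bool; result = 'bool'

'bool'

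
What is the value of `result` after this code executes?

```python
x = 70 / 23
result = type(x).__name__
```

x is float; result = 'float'

'float'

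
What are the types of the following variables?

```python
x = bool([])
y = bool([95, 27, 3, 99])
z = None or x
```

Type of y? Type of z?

bool() returns bool; None or bool returns the bool

bool, bool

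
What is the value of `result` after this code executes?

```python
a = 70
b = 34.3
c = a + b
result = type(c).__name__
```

a is int; b is float; c is float; result = 'float'

'float'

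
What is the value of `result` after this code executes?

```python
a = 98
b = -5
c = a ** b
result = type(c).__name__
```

a is int; b is int; c is float; result = 'float'

'float'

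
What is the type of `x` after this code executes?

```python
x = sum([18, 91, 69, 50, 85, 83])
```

sum() of ints returns int

int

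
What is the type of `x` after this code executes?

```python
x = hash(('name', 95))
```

hash() returns int

int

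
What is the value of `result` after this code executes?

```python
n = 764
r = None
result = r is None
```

n = 764; r = None; result = True

True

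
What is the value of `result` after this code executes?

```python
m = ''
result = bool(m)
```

m = ''; result = False

False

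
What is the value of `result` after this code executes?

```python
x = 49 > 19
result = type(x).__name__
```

x is bool; result = 'bool'

'bool'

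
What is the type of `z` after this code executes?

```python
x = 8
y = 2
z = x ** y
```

positive int ** positive int = int

int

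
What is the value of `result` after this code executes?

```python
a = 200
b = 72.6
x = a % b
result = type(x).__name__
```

a is int; b is float; x is float; result = 'float'

'float'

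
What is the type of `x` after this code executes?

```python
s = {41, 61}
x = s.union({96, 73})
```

set.union() returns a new set

set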